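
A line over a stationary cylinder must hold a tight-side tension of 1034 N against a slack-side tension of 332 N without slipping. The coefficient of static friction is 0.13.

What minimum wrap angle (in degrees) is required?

T₂/T₁ = e^{μβ} → β = ln(T₂/T₁)/μ.
β = ln(1034/332)/0.13 = 1.136/0.13 = 8.739 rad.
In degrees: β = 8.739 × 180/π = 501°.

β_min ≈ 501°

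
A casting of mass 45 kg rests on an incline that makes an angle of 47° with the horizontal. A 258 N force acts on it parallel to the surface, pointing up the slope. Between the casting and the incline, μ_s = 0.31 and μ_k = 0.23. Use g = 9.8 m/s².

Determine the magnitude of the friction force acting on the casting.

f ≈ 64.5 N (up the incline)

Perpendicular to the surface, N = m g cos θ = 45·9.8·cos 47° = 300.8 N.
The friction needed for equilibrium is m g sin θ − P = 322.5 − 258 = 64.53 N, measured positive up-slope.
The static-friction ceiling is μ_s N = 0.31 × 300.8 = 93.24 N.
Since |64.53| ≤ 93.24 N, the casting remains in static equilibrium and friction takes exactly the required value.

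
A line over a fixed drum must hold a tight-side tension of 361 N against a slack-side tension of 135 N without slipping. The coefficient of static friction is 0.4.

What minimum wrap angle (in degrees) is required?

T₂/T₁ = e^{μβ} → β = ln(T₂/T₁)/μ.
β = ln(361/135)/0.4 = 0.9836/0.4 = 2.459 rad.
In degrees: β = 2.459 × 180/π = 141°.

β_min ≈ 141°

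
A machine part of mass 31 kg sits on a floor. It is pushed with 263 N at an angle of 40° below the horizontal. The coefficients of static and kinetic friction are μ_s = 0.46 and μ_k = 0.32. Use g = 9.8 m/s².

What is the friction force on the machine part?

Vertical equilibrium gives N = m g + P sin α = 472.9 N.
The horizontal driving force is P cos α = 201.5 N, so equilibrium needs friction f = 201.5 N.
μ_s N = 0.46 × 472.9 = 217.5 N.
201.5 ≤ 217.5 N → static; friction equals the required 201 N.

f ≈ 201 N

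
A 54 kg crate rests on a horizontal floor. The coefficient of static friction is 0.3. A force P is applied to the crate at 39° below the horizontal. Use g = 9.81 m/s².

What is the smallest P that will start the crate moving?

N = m g + P sin α (the push presses the crate into the horizontal floor).
At impending slip, P cos α = μ_s N = μ_s (m g + P sin α).
Solving: P (cos α − μ_s sin α) = μ_s m g → P = 0.3×530/(cos 39° − 0.3 sin 39°) = 159/0.5883 = 270 N.

P ≈ 270 N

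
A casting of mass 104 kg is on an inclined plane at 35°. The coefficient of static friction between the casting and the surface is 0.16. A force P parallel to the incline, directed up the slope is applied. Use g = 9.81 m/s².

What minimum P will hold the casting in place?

The casting tends to slide down (tan θ > μ_s), so at the point of impending slip friction acts up-slope at its limit: f = μ_s N.
P is parallel to the surface, so N = m g cos θ = 836 N.
Along the incline: P + μ_s N = m g sin θ, so P = 585 − 0.16×836 = 451 N.

P_min ≈ 451 N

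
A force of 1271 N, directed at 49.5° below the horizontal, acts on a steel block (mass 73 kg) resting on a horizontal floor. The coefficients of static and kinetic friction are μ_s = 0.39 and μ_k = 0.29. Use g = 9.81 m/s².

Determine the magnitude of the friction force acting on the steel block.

The vertical component of P adds to the normal force: N = m g + P sin α = 716.1 + 966.5 = 1683 N.
The horizontal driving force is P cos α = 825.4 N, so equilibrium needs friction f = 825.4 N.
The static-friction limit is μ_s N = 656.2 N.
The required friction exceeds μ_s N, so the steel block moves and f = μ_k N = 488 N.

f ≈ 488 N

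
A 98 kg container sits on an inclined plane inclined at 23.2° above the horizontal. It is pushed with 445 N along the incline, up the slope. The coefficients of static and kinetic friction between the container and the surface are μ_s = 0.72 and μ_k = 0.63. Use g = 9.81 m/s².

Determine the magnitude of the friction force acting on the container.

The normal reaction is N = m g cos θ = 883.6 N.
The friction needed for equilibrium is m g sin θ − P = 378.7 − 445 = -66.27 N, measured positive up-slope.
Static friction can supply at most μ_s N = 636.2 N.
Since |-66.27| ≤ 636.2 N, static friction is sufficient; f equals the required value, not μ_s N.

f ≈ 66.3 N (down the incline)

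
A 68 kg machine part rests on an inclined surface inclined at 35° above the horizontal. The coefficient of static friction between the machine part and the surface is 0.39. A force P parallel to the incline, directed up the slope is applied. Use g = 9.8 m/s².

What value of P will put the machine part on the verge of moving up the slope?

At impending motion up the slope, friction acts down-slope at its limit: f = μ_s N.
P is parallel to the surface, so N = m g cos θ = 546 N.
Along the incline: P = m g sin θ + μ_s N = 382 + 0.39×546 = 595 N.

P ≈ 595 N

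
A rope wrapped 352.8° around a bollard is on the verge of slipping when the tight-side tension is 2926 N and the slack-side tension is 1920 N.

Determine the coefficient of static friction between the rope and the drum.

T₂/T₁ = e^{μβ} → μ = ln(T₂/T₁)/β.
β = 352.8° = 6.158 rad.
μ = ln(2926/1920)/6.158 = ln(1.524)/6.158 = 0.0684.

μ ≈ 0.0684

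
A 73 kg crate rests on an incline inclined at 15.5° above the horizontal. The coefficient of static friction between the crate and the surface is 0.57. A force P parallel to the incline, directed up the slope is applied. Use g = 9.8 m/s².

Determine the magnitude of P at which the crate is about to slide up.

P ≈ 584 N

At impending motion up the slope, friction acts down-slope at its limit: f = μ_s N.
P is parallel to the surface, so N = m g cos θ = 689 N.
Along the incline: P = m g sin θ + μ_s N = 191 + 0.57×689 = 584 N.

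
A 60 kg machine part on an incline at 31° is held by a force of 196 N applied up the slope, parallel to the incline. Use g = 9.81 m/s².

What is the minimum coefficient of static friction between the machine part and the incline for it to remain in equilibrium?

N = m g cos θ = 504.5 N.
Friction must make up the shortfall along the incline: f = m g sin θ − P = 303.2 − 196 = 107.2 N.
At the threshold f = μ_s N, so μ_s,min = 107.2/504.5 = 0.212.

μ_s,min ≈ 0.212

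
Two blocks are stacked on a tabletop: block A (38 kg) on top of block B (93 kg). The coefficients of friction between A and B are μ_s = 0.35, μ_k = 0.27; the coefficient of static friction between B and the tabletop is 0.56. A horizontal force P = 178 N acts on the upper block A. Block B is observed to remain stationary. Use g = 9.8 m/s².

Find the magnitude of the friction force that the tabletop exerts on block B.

f ≈ 101 N

The normal force B exerts on A is simply A's weight, N₁ = 372.4 N.
So the A–B interface can sustain at most μ_s N₁ = 130.3 N of static friction.
P = 178 N exceeds that limit, so A slips over B and the interface friction becomes kinetic: f₁ = μ_k N₁ = 0.27×372.4 = 101 N.
B experiences an equal 101 N forward from A (third law). B is in equilibrium, so the floor supplies f₂ = 101 N of static friction (limit μ_s(m_A+m_B)g = 718.9 N, not exceeded).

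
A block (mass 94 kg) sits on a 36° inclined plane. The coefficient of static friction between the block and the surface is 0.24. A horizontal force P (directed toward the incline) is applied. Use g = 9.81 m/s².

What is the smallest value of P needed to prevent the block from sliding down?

P_min ≈ 382 N

The block tends to slide down (tan θ > μ_s), so at the point of impending slip friction acts up-slope at its limit: f = μ_s N.
Perpendicular to the incline: N = m g cos θ + P sin θ.
Along the incline: P cos θ + μ_s N = m g sin θ, i.e. P cos θ + μ_s (m g cos θ + P sin θ) = m g sin θ.
Solving, P (cos θ + μ_s sin θ) = m g (sin θ − μ_s cos θ), so P = 922×0.3936/0.9501 = 382 N.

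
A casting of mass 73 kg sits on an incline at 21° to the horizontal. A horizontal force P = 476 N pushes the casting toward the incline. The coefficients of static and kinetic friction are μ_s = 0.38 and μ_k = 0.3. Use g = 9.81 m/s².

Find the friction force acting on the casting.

f ≈ 188 N (down the incline)

Normal direction: N = m g cos θ + P sin θ = 839.1 N.
Along the incline, the net driving force (taking up-slope positive) is P cos θ − m g sin θ = 444.4 − 256.6 = 187.7 N, so equilibrium requires friction f = -187.7 N (down-slope).
The limit of static friction is μ_s N = 318.9 N.
|f_req| = 187.7 ≤ 318.9 N → the casting is in equilibrium; friction equals the required value.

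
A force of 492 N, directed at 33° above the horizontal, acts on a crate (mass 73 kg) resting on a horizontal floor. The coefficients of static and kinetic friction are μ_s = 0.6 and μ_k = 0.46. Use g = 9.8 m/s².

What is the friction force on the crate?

f ≈ 206 N

N = m g − P sin α = 715.4 − 492×sin 33° = 447.4 N.
Horizontally, friction must balance P cos α = 412.6 N.
The static-friction limit is μ_s N = 268.5 N.
412.6 > 268.5 N → the crate slides; f = μ_k N = 0.46×447.4 = 206 N.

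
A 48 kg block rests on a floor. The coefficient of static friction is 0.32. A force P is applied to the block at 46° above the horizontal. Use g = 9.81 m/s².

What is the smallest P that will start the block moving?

P ≈ 163 N

N = m g − P sin α (the pull lifts the block).
At impending slip, P cos α = μ_s N = μ_s (m g − P sin α).
Solving: P (cos α + μ_s sin α) = μ_s m g → P = 0.32×471/(cos 46° + 0.32 sin 46°) = 151/0.9248 = 163 N.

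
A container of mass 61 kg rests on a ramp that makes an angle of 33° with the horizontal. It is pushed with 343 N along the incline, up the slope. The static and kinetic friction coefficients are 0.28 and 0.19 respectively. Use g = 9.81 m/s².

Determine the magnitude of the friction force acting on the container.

f ≈ 17.1 N (down the incline)

The normal reaction is N = m g cos θ = 501.9 N.
The friction needed for equilibrium is m g sin θ − P = 325.9 − 343 = -17.08 N, measured positive up-slope.
Static friction can supply at most μ_s N = 140.5 N.
Since |-17.08| ≤ 140.5 N, the container remains in static equilibrium and friction takes exactly the required value.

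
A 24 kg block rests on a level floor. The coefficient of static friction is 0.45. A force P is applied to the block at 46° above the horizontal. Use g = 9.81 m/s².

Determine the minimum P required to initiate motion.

P ≈ 104 N

N = m g − P sin α (the pull lifts the block).
At impending slip, P cos α = μ_s N = μ_s (m g − P sin α).
Solving: P (cos α + μ_s sin α) = μ_s m g → P = 0.45×235/(cos 46° + 0.45 sin 46°) = 106/1.018 = 104 N.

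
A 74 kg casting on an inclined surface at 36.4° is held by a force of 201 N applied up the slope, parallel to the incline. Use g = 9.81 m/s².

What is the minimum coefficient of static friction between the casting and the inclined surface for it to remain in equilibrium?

N = m g cos θ = 584.3 N.
Friction must make up the shortfall along the incline: f = m g sin θ − P = 430.8 − 201 = 229.8 N.
At the threshold f = μ_s N, so μ_s,min = 229.8/584.3 = 0.393.

μ_s,min ≈ 0.393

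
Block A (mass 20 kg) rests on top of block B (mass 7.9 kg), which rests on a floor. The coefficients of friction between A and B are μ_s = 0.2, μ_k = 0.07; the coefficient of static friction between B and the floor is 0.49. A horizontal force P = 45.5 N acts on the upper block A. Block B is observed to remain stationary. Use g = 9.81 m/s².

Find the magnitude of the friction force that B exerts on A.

f ≈ 13.7 N

The normal force B exerts on A is simply A's weight, N₁ = 196.2 N.
So the A–B interface can sustain at most μ_s N₁ = 39.24 N of static friction.
P = 45.5 N exceeds that limit, so A slips over B and the interface friction becomes kinetic: f₁ = μ_k N₁ = 0.07×196.2 = 13.7 N.
By Newton's third law B feels 13.7 N forward from A. With B stationary, the floor's static friction on B balances it: f₂ = 13.7 N (well within μ_s(m_A+m_B)g = 134.1 N).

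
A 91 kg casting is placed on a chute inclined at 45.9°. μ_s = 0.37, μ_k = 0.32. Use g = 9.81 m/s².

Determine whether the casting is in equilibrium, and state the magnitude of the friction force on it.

N = m g cos θ = 621 N.
Down-slope weight component: m g sin θ = 641 N.
μ_s N = 230 N.
641 > 230 N, so it slides; kinetic friction f = μ_k N = 0.32×621 = 199 N.

f ≈ 199 N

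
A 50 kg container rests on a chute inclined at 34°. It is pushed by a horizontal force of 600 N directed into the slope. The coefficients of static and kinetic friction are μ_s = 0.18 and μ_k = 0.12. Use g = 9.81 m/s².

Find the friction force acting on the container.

f ≈ 89.1 N (down the incline)

The horizontal push has a component P sin θ into the surface, so N = m g cos θ + P sin θ = 406.6 + 335.5 = 742.2 N.
Along the incline, the net driving force (taking up-slope positive) is P cos θ − m g sin θ = 497.4 − 274.3 = 223.1 N, so equilibrium requires friction f = -223.1 N (down-slope).
The limit of static friction is μ_s N = 133.6 N.
|f_req| = 223.1 > 133.6 N → the container slides up the incline; f = μ_k N = 0.12 × 742.2 = 89.1 N.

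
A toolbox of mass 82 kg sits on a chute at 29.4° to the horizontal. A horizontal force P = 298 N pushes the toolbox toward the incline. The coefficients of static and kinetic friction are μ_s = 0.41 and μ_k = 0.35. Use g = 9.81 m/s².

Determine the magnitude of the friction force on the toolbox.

f ≈ 135 N (up the incline)

The horizontal push has a component P sin θ into the surface, so N = m g cos θ + P sin θ = 700.8 + 146.3 = 847.1 N.
Parallel to the incline: P cos θ − m g sin θ = 259.6 − 394.9 = -135.3 N; the friction needed to balance this is 135.3 N acting up the slope.
The limit of static friction is μ_s N = 347.3 N.
|f_req| = 135.3 ≤ 347.3 N → the toolbox is in equilibrium; friction equals the required value.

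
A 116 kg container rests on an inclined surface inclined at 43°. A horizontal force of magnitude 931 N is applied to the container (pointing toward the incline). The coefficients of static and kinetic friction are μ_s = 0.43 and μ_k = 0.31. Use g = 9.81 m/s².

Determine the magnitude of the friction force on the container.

f ≈ 95.2 N (up the incline)

Resolve perpendicular to the incline: N = m g cos θ + P sin θ = 116×9.81×cos 43° + 931×sin 43° = 1467 N.
Parallel to the incline: P cos θ − m g sin θ = 680.9 − 776.1 = -95.2 N; the friction needed to balance this is 95.2 N acting up the slope.
Maximum static friction: μ_s N = 0.43 × 1467 = 630.9 N.
|f_req| = 95.2 ≤ 630.9 N → the container is in equilibrium; friction equals the required value.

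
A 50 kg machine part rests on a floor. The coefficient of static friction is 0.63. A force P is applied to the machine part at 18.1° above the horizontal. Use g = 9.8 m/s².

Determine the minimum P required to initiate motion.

N = m g − P sin α (the pull lifts the machine part).
At impending slip, P cos α = μ_s N = μ_s (m g − P sin α).
Solving: P (cos α + μ_s sin α) = μ_s m g → P = 0.63×490/(cos 18.1° + 0.63 sin 18.1°) = 309/1.146 = 269 N.

P ≈ 269 N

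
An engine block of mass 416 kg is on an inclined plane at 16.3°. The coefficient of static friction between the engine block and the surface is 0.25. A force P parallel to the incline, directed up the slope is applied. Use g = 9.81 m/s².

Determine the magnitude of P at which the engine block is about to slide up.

At impending motion up the slope, friction acts down-slope at its limit: f = μ_s N.
P is parallel to the surface, so N = m g cos θ = 3920 N.
Along the incline: P = m g sin θ + μ_s N = 1150 + 0.25×3920 = 2120 N.

P ≈ 2120 N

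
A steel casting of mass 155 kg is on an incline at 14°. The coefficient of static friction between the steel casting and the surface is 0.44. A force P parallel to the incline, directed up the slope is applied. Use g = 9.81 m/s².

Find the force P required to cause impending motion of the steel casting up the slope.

P ≈ 1020 N

At impending motion up the slope, friction acts down-slope at its limit: f = μ_s N.
P is parallel to the surface, so N = m g cos θ = 1480 N.
Along the incline: P = m g sin θ + μ_s N = 368 + 0.44×1480 = 1020 N.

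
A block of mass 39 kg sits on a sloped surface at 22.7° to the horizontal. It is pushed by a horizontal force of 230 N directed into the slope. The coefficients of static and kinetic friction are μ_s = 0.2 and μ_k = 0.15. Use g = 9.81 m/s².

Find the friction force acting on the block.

Normal direction: N = m g cos θ + P sin θ = 441.7 N.
Parallel to the incline: P cos θ − m g sin θ = 212.2 − 147.6 = 64.54 N; the friction needed to balance this is 64.54 N acting down the slope.
Maximum static friction: μ_s N = 0.2 × 441.7 = 88.34 N.
|f_req| = 64.54 ≤ 88.34 N → the block is in equilibrium; friction equals the required value.

f ≈ 64.5 N (down the incline)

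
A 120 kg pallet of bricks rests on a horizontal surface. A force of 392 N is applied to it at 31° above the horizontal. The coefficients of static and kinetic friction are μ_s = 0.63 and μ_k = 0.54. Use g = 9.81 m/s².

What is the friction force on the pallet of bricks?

N = m g − P sin α = 1177 − 392×sin 31° = 975.3 N.
The horizontal driving force is P cos α = 336 N, so equilibrium needs friction f = 336 N.
μ_s N = 0.63 × 975.3 = 614.4 N.
336 ≤ 614.4 N → static; friction equals the required 336 N.

f ≈ 336 N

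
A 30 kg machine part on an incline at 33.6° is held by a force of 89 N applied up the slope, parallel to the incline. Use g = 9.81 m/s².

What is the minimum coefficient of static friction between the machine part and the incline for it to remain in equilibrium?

N = m g cos θ = 245.1 N.
Friction must make up the shortfall along the incline: f = m g sin θ − P = 162.9 − 89 = 73.86 N.
At the threshold f = μ_s N, so μ_s,min = 73.86/245.1 = 0.301.

μ_s,min ≈ 0.301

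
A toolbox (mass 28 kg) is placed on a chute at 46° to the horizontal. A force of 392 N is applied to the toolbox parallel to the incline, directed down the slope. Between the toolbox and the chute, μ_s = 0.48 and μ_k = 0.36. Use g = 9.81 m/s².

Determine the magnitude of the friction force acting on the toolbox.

Perpendicular to the surface, N = m g cos θ = 28·9.81·cos 46° = 190.8 N.
Parallel to the incline, ΣF = 0 gives f = m g sin θ + P = 197.6 + 392 = 589.6 N (up-slope positive).
Static friction can supply at most μ_s N = 91.59 N.
|589.6| exceeds 91.59 N, so the toolbox slips down-slope; friction is kinetic, f = μ_k N = 0.36×190.8 = 68.7 N.

f ≈ 68.7 N (up the incline)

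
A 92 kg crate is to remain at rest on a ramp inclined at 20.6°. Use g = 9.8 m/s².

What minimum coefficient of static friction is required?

μ_s,min ≈ 0.376

At the slip threshold m g sin θ = μ_s m g cos θ, so μ_s,min = tan θ.
μ_s,min = tan 20.6° = 0.376.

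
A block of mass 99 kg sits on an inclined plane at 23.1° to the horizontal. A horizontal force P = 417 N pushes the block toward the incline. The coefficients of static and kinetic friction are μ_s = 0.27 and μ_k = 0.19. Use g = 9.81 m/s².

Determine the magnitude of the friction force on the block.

Resolve perpendicular to the incline: N = m g cos θ + P sin θ = 99×9.81×cos 23.1° + 417×sin 23.1° = 1057 N.
Along the incline, the net driving force (taking up-slope positive) is P cos θ − m g sin θ = 383.6 − 381 = 2.532 N, so equilibrium requires friction f = -2.532 N (down-slope).
Maximum static friction: μ_s N = 0.27 × 1057 = 285.4 N.
|f_req| = 2.532 ≤ 285.4 N → the block is in equilibrium; friction equals the required value.

f ≈ 2.53 N (down the incline)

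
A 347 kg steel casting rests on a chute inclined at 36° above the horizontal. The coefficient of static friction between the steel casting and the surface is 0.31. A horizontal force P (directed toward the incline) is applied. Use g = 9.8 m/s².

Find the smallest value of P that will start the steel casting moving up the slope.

P ≈ 4550 N

At impending motion up the slope, friction acts down-slope at its limit: f = μ_s N.
Perpendicular to the incline: N = m g cos θ + P sin θ.
Along the incline: P cos θ = m g sin θ + μ_s N = m g sin θ + μ_s (m g cos θ + P sin θ).
Solving, P (cos θ − μ_s sin θ) = m g (sin θ + μ_s cos θ), so P = 347×9.8×(sin 36° + 0.31 cos 36°)/(cos 36° − 0.31 sin 36°) = 3400×0.8386/0.6268 = 4550 N.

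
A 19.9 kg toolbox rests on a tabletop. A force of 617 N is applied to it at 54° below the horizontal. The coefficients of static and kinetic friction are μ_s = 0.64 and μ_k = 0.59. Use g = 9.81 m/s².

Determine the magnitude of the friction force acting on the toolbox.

f ≈ 363 N

The vertical component of P adds to the normal force: N = m g + P sin α = 195.2 + 499.2 = 694.4 N.
For equilibrium, f = P cos α = 617×cos 54° = 362.7 N.
μ_s N = 0.64 × 694.4 = 444.4 N.
362.7 ≤ 444.4 N → static; friction equals the required 363 N.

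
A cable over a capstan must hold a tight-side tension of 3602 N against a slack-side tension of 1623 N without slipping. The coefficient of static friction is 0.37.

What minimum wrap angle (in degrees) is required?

T₂/T₁ = e^{μβ} → β = ln(T₂/T₁)/μ.
β = ln(3602/1623)/0.37 = 0.7972/0.37 = 2.155 rad.
In degrees: β = 2.155 × 180/π = 123°.

β_min ≈ 123°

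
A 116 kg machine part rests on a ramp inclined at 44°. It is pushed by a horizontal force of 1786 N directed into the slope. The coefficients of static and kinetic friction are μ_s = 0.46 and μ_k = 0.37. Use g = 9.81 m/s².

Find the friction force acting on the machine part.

The horizontal push has a component P sin θ into the surface, so N = m g cos θ + P sin θ = 818.6 + 1241 = 2059 N.
Along the incline, the net driving force (taking up-slope positive) is P cos θ − m g sin θ = 1285 − 790.5 = 494.2 N, so equilibrium requires friction f = -494.2 N (down-slope).
The limit of static friction is μ_s N = 947.3 N.
Since 494.2 N is within the 947.3 N limit, the machine part stays put and friction is exactly 494 N.

f ≈ 494 N (down the incline)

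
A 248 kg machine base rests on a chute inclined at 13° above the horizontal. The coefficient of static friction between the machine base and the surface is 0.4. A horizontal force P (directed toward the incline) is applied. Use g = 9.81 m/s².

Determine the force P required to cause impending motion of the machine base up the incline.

At impending motion up the slope, friction acts down-slope at its limit: f = μ_s N.
Perpendicular to the incline: N = m g cos θ + P sin θ.
Along the incline: P cos θ = m g sin θ + μ_s N = m g sin θ + μ_s (m g cos θ + P sin θ).
Solving, P (cos θ − μ_s sin θ) = m g (sin θ + μ_s cos θ), so P = 248×9.81×(sin 13° + 0.4 cos 13°)/(cos 13° − 0.4 sin 13°) = 2430×0.6147/0.8844 = 1690 N.

P ≈ 1690 N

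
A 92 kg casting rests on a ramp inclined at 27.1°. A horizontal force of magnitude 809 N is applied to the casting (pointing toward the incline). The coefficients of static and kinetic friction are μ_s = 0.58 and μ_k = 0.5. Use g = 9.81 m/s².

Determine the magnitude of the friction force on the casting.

f ≈ 309 N (down the incline)

Normal direction: N = m g cos θ + P sin θ = 1172 N.
Parallel to the incline: P cos θ − m g sin θ = 720.2 − 411.1 = 309 N; the friction needed to balance this is 309 N acting down the slope.
The limit of static friction is μ_s N = 679.7 N.
|f_req| = 309 ≤ 679.7 N → the casting is in equilibrium; friction equals the required value.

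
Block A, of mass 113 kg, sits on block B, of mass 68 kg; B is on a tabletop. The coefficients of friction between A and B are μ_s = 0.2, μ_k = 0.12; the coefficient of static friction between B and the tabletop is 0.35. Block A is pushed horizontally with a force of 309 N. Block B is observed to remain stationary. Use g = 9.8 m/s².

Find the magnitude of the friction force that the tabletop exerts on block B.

Normal force at the A–B interface: N₁ = m_A g = 1107 N.
Maximum static friction on A from B: μ_s N₁ = 0.2×1107 = 221.5 N.
Since P = 309 N > 221.5 N, A slides on B; the A–B friction is kinetic: f₁ = μ_k N₁ = 0.12×1107 = 133 N.
By Newton's third law B feels 133 N forward from A. With B stationary, the floor's static friction on B balances it: f₂ = 133 N (well within μ_s(m_A+m_B)g = 620.8 N).

f ≈ 133 N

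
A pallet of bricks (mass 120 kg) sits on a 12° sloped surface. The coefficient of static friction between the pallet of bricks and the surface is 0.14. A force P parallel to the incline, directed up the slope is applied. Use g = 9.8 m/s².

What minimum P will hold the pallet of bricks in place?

The pallet of bricks tends to slide down (tan θ > μ_s), so at the point of impending slip friction acts up-slope at its limit: f = μ_s N.
P is parallel to the surface, so N = m g cos θ = 1150 N.
Along the incline: P + μ_s N = m g sin θ, so P = 245 − 0.14×1150 = 83.5 N.

P_min ≈ 83.5 N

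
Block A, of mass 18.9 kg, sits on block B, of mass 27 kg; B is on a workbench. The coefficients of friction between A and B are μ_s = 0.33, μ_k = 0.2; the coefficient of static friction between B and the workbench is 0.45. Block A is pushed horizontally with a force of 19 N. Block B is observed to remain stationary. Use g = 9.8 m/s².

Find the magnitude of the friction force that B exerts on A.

The normal force B exerts on A is simply A's weight, N₁ = 185.2 N.
So the A–B interface can sustain at most μ_s N₁ = 61.12 N of static friction.
Since P = 19 N ≤ 61.12 N, A does not slip on B; friction on A equals P = 19 N.
B experiences an equal 19 N forward from A (third law). B is in equilibrium, so the floor supplies f₂ = 19 N of static friction (limit μ_s(m_A+m_B)g = 202.4 N, not exceeded).

f ≈ 19 N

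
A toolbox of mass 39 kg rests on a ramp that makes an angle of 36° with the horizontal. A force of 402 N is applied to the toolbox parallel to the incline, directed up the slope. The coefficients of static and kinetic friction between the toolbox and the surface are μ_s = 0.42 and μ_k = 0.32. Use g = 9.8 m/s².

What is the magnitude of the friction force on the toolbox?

f ≈ 98.9 N (down the incline)

Normal force: N = m g cos θ = 39 × 9.8 × cos 36° = 309.2 N.
The friction needed for equilibrium is m g sin θ − P = 224.7 − 402 = -177.3 N, measured positive up-slope.
Static friction can supply at most μ_s N = 129.9 N.
Since |-177.3| > 129.9 N, static friction cannot hold it; the toolbox slides up the incline and kinetic friction applies: f = μ_k N = 0.32 × 309.2 = 98.9 N.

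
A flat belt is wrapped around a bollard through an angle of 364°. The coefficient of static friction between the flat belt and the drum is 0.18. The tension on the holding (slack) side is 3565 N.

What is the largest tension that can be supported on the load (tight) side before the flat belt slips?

T_max ≈ 11200 N

At impending slip the capstan equation gives T₂/T₁ = e^{μβ} with β in radians.
β = 364° × π/180 = 6.353 rad.
e^{μβ} = e^{0.18×6.353} = 3.138.
T₂ = T₁ · e^{μβ} = 3565 × 3.138 = 11200 N.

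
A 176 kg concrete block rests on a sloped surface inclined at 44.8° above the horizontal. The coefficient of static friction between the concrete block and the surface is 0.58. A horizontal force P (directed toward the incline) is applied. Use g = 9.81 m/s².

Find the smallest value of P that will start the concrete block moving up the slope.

P ≈ 6410 N

At impending motion up the slope, friction acts down-slope at its limit: f = μ_s N.
Perpendicular to the incline: N = m g cos θ + P sin θ.
Along the incline: P cos θ = m g sin θ + μ_s N = m g sin θ + μ_s (m g cos θ + P sin θ).
Solving, P (cos θ − μ_s sin θ) = m g (sin θ + μ_s cos θ), so P = 176×9.81×(sin 44.8° + 0.58 cos 44.8°)/(cos 44.8° − 0.58 sin 44.8°) = 1730×1.116/0.3009 = 6410 N.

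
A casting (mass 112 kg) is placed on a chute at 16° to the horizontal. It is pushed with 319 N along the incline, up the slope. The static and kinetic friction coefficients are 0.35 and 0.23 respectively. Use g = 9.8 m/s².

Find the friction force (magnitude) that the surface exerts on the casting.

The normal reaction is N = m g cos θ = 1055 N.
The friction needed for equilibrium is m g sin θ − P = 302.5 − 319 = -16.46 N, measured positive up-slope.
The static-friction ceiling is μ_s N = 0.35 × 1055 = 369.3 N.
Since |-16.46| ≤ 369.3 N, static friction is sufficient; f equals the required value, not μ_s N.

f ≈ 16.5 N (down the incline)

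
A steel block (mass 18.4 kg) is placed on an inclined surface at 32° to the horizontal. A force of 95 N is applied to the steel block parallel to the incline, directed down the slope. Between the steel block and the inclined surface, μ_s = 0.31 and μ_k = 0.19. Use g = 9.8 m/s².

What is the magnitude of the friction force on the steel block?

f ≈ 29.1 N (up the incline)

Normal force: N = m g cos θ = 18.4 × 9.8 × cos 32° = 152.9 N.
Parallel to the incline, ΣF = 0 gives f = m g sin θ + P = 95.56 + 95 = 190.6 N (up-slope positive).
Static friction can supply at most μ_s N = 47.41 N.
Since |190.6| > 47.41 N, static friction cannot hold it; the steel block slides down the incline and kinetic friction applies: f = μ_k N = 0.19 × 152.9 = 29.1 N.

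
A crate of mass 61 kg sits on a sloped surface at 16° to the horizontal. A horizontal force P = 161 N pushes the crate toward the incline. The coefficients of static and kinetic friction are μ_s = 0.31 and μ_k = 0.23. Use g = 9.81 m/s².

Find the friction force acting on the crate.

Normal direction: N = m g cos θ + P sin θ = 619.6 N.
Along the incline, the net driving force (taking up-slope positive) is P cos θ − m g sin θ = 154.8 − 164.9 = -10.18 N, so equilibrium requires friction f = 10.18 N (up-slope).
Maximum static friction: μ_s N = 0.31 × 619.6 = 192.1 N.
|f_req| = 10.18 ≤ 192.1 N → the crate is in equilibrium; friction equals the required value.

f ≈ 10.2 N (up the incline)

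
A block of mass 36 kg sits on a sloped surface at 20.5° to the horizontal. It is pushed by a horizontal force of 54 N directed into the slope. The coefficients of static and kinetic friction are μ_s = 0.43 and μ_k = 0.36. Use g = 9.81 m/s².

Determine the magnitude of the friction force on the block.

f ≈ 73.1 N (up the incline)

Normal direction: N = m g cos θ + P sin θ = 349.7 N.
Parallel to the incline: P cos θ − m g sin θ = 50.58 − 123.7 = -73.1 N; the friction needed to balance this is 73.1 N acting up the slope.
Maximum static friction: μ_s N = 0.43 × 349.7 = 150.4 N.
Since 73.1 N is within the 150.4 N limit, the block stays put and friction is exactly 73.1 N.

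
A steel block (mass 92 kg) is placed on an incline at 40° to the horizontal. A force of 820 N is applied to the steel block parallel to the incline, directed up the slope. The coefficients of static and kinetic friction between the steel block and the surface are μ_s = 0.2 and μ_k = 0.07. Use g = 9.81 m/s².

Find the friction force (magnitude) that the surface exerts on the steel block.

Normal force: N = m g cos θ = 92 × 9.81 × cos 40° = 691.4 N.
The friction needed for equilibrium is m g sin θ − P = 580.1 − 820 = -239.9 N, measured positive up-slope.
Maximum static friction available: μ_s N = 0.2 × 691.4 = 138.3 N.
|-239.9| exceeds 138.3 N, so the steel block slips up-slope; friction is kinetic, f = μ_k N = 0.07×691.4 = 48.4 N.

f ≈ 48.4 N (down the incline)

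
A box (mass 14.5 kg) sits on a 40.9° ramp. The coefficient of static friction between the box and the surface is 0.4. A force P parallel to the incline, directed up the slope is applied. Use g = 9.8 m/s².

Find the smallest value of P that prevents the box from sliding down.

The box tends to slide down (tan θ > μ_s), so at the point of impending slip friction acts up-slope at its limit: f = μ_s N.
P is parallel to the surface, so N = m g cos θ = 107 N.
Along the incline: P + μ_s N = m g sin θ, so P = 93 − 0.4×107 = 50.1 N.

P_min ≈ 50.1 N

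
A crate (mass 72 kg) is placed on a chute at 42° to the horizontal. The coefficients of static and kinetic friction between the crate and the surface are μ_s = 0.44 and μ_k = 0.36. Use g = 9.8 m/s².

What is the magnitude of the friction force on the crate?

Perpendicular to the surface, N = m g cos θ = 72·9.8·cos 42° = 524.4 N.
Along the slope the weight component is m g sin θ = 472.1 N; friction must supply exactly this, acting up-slope.
Maximum static friction available: μ_s N = 0.44 × 524.4 = 230.7 N.
|472.1| exceeds 230.7 N, so the crate slips down-slope; friction is kinetic, f = μ_k N = 0.36×524.4 = 189 N.

f ≈ 189 N (up the incline)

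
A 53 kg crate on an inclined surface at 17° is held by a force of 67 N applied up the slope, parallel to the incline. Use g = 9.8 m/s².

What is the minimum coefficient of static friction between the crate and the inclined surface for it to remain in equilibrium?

N = m g cos θ = 496.7 N.
Friction must make up the shortfall along the incline: f = m g sin θ − P = 151.9 − 67 = 84.86 N.
At the threshold f = μ_s N, so μ_s,min = 84.86/496.7 = 0.171.

μ_s,min ≈ 0.171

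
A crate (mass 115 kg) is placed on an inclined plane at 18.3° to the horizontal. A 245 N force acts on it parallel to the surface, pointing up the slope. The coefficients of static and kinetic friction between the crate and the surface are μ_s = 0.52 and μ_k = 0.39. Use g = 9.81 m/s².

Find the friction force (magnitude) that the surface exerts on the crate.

The normal reaction is N = m g cos θ = 1071 N.
The friction needed for equilibrium is m g sin θ − P = 354.2 − 245 = 109.2 N, measured positive up-slope.
Maximum static friction available: μ_s N = 0.52 × 1071 = 557 N.
Since |109.2| ≤ 557 N, the crate remains in static equilibrium and friction takes exactly the required value.

f ≈ 109 N (up the incline)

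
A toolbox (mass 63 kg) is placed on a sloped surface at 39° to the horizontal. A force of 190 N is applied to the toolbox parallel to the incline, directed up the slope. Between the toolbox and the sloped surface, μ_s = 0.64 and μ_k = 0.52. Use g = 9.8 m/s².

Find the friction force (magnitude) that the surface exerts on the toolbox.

f ≈ 199 N (up the incline)

Normal force: N = m g cos θ = 63 × 9.8 × cos 39° = 479.8 N.
The friction needed for equilibrium is m g sin θ − P = 388.5 − 190 = 198.5 N, measured positive up-slope.
The static-friction ceiling is μ_s N = 0.64 × 479.8 = 307.1 N.
Since |198.5| ≤ 307.1 N, the toolbox remains in static equilibrium and friction takes exactly the required value.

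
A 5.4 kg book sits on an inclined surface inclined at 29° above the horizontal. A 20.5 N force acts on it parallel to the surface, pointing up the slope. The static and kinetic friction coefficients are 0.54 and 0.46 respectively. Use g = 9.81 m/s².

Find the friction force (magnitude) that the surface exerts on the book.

f ≈ 5.18 N (up the incline)

The normal reaction is N = m g cos θ = 46.33 N.
The friction needed for equilibrium is m g sin θ − P = 25.68 − 20.5 = 5.182 N, measured positive up-slope.
The static-friction ceiling is μ_s N = 0.54 × 46.33 = 25.02 N.
Since |5.182| ≤ 25.02 N, static friction is sufficient; f equals the required value, not μ_s N.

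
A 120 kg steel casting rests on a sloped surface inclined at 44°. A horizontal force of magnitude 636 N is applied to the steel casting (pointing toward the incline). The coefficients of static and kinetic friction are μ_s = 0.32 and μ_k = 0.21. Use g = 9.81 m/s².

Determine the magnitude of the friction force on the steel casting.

f ≈ 360 N (up the incline)

Normal direction: N = m g cos θ + P sin θ = 1289 N.
Parallel to the incline: P cos θ − m g sin θ = 457.5 − 817.8 = -360.3 N; the friction needed to balance this is 360.3 N acting up the slope.
The limit of static friction is μ_s N = 412.4 N.
Since 360.3 N is within the 412.4 N limit, the steel casting stays put and friction is exactly 360 N.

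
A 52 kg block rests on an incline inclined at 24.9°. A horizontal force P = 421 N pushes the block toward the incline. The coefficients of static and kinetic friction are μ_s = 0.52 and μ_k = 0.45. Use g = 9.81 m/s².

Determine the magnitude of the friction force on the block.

f ≈ 167 N (down the incline)

The horizontal push has a component P sin θ into the surface, so N = m g cos θ + P sin θ = 462.7 + 177.3 = 640 N.
Parallel to the incline: P cos θ − m g sin θ = 381.9 − 214.8 = 167.1 N; the friction needed to balance this is 167.1 N acting down the slope.
Maximum static friction: μ_s N = 0.52 × 640 = 332.8 N.
|f_req| = 167.1 ≤ 332.8 N → the block is in equilibrium; friction equals the required value.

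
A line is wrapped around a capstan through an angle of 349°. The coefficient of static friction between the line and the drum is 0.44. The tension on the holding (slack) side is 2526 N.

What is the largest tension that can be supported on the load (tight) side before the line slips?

T_max ≈ 36800 N

At impending slip the capstan equation gives T₂/T₁ = e^{μβ} with β in radians.
β = 349° × π/180 = 6.091 rad.
e^{μβ} = e^{0.44×6.091} = 14.59.
T₂ = T₁ · e^{μβ} = 2526 × 14.59 = 36800 N.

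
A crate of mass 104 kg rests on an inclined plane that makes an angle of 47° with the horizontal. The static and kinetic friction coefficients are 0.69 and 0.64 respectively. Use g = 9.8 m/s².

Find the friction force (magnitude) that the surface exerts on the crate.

The normal reaction is N = m g cos θ = 695.1 N.
Along the slope the weight component is m g sin θ = 745.4 N; friction must supply exactly this, acting up-slope.
Static friction can supply at most μ_s N = 479.6 N.
Since |745.4| > 479.6 N, static friction cannot hold it; the crate slides down the incline and kinetic friction applies: f = μ_k N = 0.64 × 695.1 = 445 N.

f ≈ 445 N (up the incline)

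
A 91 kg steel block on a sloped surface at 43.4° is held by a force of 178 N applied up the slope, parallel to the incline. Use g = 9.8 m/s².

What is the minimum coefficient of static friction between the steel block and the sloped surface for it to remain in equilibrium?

N = m g cos θ = 648 N.
Friction must make up the shortfall along the incline: f = m g sin θ − P = 612.7 − 178 = 434.7 N.
At the threshold f = μ_s N, so μ_s,min = 434.7/648 = 0.671.

μ_s,min ≈ 0.671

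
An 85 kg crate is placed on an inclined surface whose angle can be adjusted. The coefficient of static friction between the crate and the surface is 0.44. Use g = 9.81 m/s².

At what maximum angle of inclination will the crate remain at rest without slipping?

θ_max ≈ 23.7°

At the slip threshold, m g sin θ = μ_s · m g cos θ, so tan θ = μ_s.
θ_max = arctan(0.44) = 23.7°.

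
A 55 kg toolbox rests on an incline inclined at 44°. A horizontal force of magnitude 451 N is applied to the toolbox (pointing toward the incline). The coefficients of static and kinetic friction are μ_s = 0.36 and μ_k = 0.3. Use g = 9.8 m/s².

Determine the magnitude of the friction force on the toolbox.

Normal direction: N = m g cos θ + P sin θ = 701 N.
Along the incline, the net driving force (taking up-slope positive) is P cos θ − m g sin θ = 324.4 − 374.4 = -50 N, so equilibrium requires friction f = 50 N (up-slope).
Maximum static friction: μ_s N = 0.36 × 701 = 252.4 N.
Since 50 N is within the 252.4 N limit, the toolbox stays put and friction is exactly 50 N.

f ≈ 50 N (up the incline)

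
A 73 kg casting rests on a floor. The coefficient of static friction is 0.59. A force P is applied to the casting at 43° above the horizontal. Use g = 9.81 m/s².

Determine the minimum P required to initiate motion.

P ≈ 373 N

N = m g − P sin α (the pull lifts the casting).
At impending slip, P cos α = μ_s N = μ_s (m g − P sin α).
Solving: P (cos α + μ_s sin α) = μ_s m g → P = 0.59×716/(cos 43° + 0.59 sin 43°) = 423/1.134 = 373 N.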